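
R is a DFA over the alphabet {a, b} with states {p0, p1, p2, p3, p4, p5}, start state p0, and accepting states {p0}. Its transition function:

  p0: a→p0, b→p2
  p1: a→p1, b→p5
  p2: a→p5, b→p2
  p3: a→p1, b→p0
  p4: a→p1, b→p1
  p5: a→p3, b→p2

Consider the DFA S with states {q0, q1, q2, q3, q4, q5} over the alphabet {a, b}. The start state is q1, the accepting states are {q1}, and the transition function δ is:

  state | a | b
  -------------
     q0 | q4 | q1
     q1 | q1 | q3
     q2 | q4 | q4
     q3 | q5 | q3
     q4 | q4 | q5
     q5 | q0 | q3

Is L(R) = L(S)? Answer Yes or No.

Yes

Exploring the product automaton R × S from the start pair (p0, q1), following both machines on each input symbol, reaches 5 state pairs: (p0, q1), (p2, q3), (p5, q5), (p3, q0), (p1, q4).
R accepts in {p0} and S accepts in {q1}. In every reachable pair the two components are either both accepting — (p0, q1) — or both non-accepting, so no string is accepted by exactly one of the machines: L(R) \ L(S) and L(S) \ L(R) are both empty.
Hence every string is accepted by R iff it is accepted by S, and the two languages coincide.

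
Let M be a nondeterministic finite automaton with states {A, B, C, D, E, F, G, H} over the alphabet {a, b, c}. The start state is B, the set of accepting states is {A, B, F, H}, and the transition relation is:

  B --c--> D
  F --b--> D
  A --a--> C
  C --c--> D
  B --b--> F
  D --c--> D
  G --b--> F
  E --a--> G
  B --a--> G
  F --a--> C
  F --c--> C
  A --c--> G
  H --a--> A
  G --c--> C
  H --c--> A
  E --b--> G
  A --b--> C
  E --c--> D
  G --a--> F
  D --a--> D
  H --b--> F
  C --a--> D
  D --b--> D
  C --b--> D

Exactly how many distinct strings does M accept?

4

The useful subgraph on states {B, F, G} is acyclic, so L(M) is finite; the longest accepting path visits 3 useful states, giving maximum string length 2.
Counting accepting paths from B by length: 1 of length 0, 1 of length 1, 2 of length 2. Total 4.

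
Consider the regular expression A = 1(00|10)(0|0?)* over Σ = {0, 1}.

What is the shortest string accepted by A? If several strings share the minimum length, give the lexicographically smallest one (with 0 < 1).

By inspection of the expression, no string of length less than 3 matches, and 100 is the lexicographically first match of length 3.

100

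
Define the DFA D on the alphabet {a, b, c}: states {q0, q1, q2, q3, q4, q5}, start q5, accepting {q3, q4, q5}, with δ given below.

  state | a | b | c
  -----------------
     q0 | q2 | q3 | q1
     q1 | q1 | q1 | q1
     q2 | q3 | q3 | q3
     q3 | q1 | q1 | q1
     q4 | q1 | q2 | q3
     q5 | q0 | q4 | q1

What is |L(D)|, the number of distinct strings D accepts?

10

The useful subgraph on states {q0, q2, q3, q4, q5} is acyclic, so L(D) is finite; the longest accepting path visits 4 useful states, giving maximum string length 3.
Counting accepting paths from q5 by length: 1 of length 0, 1 of length 1, 2 of length 2, 6 of length 3. Total 10.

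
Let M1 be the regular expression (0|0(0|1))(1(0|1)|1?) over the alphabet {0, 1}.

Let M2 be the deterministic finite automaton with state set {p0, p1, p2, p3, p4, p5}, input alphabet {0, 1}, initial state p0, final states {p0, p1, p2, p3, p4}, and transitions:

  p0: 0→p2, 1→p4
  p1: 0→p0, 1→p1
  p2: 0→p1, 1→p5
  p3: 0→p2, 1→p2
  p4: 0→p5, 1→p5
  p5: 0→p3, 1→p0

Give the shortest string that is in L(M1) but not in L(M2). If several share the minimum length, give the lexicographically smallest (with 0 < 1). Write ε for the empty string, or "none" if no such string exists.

01

The string 01 is accepted by M1 but not by M2.
No shorter string lies in the difference, and 01 is the lexicographically first length-2 string in L(M1) \ L(M2).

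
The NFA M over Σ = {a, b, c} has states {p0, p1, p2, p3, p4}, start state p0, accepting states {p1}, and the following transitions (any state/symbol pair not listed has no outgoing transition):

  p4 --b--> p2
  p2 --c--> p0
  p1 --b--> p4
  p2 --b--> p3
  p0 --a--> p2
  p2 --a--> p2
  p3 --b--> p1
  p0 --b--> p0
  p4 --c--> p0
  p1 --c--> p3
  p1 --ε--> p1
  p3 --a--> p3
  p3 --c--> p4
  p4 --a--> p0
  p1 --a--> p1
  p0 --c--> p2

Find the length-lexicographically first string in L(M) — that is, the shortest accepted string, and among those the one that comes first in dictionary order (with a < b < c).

A breadth-first search from p0 reaches an accepting state first via the path p0 → p2 → p3 → p1 on input abb.
No string of length < 3 is accepted (BFS exhausts all shorter strings without reaching an accepting state), and abb is the lexicographically least accepting string of length 3.

abb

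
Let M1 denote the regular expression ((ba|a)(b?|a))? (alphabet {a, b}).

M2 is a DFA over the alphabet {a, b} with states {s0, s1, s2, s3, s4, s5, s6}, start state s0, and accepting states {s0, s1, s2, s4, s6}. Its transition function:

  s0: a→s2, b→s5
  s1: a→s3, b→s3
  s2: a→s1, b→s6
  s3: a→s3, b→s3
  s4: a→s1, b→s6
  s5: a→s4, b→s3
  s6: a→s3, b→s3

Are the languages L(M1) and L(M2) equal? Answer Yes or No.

Converting the expression M1 to a DFA (subset construction, then merging equivalent states) gives the minimal DFA with states {r0, r1, r2, r3, r4}, start state r0, accepting states {r0, r1, r3} and transitions r0: a→r1, b→r2; r1: a→r3, b→r3; r2: a→r1, b→r4; r3: a→r4, b→r4; r4: a→r4, b→r4.
Exploring the product automaton M1 × M2 from the start pair (r0, s0), following both machines on each input symbol, reaches 7 state pairs: (r0, s0), (r1, s2), (r2, s5), (r3, s1), (r3, s6), (r1, s4), (r4, s3).
M1 accepts in {r0, r1, r3} and M2 accepts in {s0, s1, s2, s4, s6}. In every reachable pair the two components are either both accepting — (r0, s0), (r1, s2), (r3, s1), (r3, s6), (r1, s4) — or both non-accepting, so no string is accepted by exactly one of the machines: L(M1) \ L(M2) and L(M2) \ L(M1) are both empty.
Hence every string is accepted by M1 iff it is accepted by M2, and the two languages coincide.

Yes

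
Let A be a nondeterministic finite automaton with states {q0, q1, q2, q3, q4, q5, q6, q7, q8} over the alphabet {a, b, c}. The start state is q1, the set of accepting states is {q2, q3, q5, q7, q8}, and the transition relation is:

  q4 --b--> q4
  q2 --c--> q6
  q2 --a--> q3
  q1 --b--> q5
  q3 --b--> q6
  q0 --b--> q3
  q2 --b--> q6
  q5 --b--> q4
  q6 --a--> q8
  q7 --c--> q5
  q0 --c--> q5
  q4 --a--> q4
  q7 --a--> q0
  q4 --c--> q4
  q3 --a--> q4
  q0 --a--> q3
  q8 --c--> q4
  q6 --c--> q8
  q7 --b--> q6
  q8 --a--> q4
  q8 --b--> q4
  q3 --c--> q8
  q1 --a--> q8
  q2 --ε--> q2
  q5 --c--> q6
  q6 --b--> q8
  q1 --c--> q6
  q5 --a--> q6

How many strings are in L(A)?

11

The useful subgraph on states {q1, q5, q6, q8} is acyclic, so L(A) is finite; the longest accepting path visits 4 useful states, giving maximum string length 3.
Counting accepting paths from q1 by length: 2 of length 1, 3 of length 2, 6 of length 3. Total 11.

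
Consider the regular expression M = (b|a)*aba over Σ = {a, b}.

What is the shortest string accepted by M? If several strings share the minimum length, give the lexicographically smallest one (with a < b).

aba

By inspection of the expression, no string of length less than 3 matches, and aba is the lexicographically first match of length 3.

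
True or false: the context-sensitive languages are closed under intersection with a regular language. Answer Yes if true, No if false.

Yes

Every regular language is context-sensitive, and context-sensitive languages are closed under intersection (an LBA runs the DFA check and then the LBA for L on the same linear tape).
So the context-sensitive languages are closed under intersection with a regular language.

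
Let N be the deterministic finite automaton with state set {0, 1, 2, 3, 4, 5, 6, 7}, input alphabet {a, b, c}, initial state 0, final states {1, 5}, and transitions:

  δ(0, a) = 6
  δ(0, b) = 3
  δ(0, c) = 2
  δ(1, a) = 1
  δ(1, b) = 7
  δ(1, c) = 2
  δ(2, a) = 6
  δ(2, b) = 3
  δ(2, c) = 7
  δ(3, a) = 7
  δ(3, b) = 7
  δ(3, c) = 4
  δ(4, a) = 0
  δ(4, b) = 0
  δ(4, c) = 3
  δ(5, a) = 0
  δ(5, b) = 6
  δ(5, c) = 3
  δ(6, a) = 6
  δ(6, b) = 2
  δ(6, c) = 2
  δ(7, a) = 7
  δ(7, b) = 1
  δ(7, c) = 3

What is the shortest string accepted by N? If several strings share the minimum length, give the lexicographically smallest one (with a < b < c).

A breadth-first search from 0 reaches an accepting state first via the path 0 → 3 → 7 → 1 on input bab.
No string of length < 3 is accepted (BFS exhausts all shorter strings without reaching an accepting state), and bab is the lexicographically least accepting string of length 3.

bab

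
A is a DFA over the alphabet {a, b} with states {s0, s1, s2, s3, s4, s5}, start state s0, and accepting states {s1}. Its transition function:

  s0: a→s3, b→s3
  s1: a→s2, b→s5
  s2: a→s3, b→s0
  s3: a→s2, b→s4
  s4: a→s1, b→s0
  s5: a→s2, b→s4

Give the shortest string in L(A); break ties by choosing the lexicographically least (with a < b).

aba

A breadth-first search from s0 reaches an accepting state first via the path s0 → s3 → s4 → s1 on input aba.
No string of length < 3 is accepted (BFS exhausts all shorter strings without reaching an accepting state), and aba is the lexicographically least accepting string of length 3.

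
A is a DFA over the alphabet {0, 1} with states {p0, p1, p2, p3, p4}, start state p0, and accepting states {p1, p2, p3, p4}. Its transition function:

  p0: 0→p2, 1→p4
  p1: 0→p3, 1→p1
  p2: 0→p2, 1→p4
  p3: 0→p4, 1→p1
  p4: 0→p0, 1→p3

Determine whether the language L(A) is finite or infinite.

State p2 is reachable from the start and can reach an accepting state, and it lies on the cycle p2 → p2.
Traversing that cycle any number of times yields accepted strings of unbounded length, so the language is infinite.

infinite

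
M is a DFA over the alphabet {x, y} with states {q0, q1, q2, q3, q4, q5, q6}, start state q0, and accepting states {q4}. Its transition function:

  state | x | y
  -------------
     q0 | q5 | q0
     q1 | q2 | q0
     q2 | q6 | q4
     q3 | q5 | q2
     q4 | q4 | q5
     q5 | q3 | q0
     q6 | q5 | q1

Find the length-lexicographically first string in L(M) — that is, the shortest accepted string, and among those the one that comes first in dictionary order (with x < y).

xxyy

A breadth-first search from q0 reaches an accepting state first via the path q0 → q5 → q3 → q2 → q4 on input xxyy.
No string of length < 4 is accepted (BFS exhausts all shorter strings without reaching an accepting state), and xxyy is the lexicographically least accepting string of length 4.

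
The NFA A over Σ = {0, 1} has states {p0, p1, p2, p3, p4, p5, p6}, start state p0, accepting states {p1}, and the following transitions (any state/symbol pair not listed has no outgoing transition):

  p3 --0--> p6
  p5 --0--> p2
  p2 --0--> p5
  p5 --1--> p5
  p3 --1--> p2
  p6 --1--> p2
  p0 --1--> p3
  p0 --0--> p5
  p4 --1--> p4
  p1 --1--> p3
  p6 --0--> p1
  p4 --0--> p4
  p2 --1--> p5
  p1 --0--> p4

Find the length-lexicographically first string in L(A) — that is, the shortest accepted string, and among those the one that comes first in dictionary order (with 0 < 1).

A breadth-first search from p0 reaches an accepting state first via the path p0 → p3 → p6 → p1 on input 100.
No string of length < 3 is accepted (BFS exhausts all shorter strings without reaching an accepting state), and 100 is the lexicographically least accepting string of length 3.

100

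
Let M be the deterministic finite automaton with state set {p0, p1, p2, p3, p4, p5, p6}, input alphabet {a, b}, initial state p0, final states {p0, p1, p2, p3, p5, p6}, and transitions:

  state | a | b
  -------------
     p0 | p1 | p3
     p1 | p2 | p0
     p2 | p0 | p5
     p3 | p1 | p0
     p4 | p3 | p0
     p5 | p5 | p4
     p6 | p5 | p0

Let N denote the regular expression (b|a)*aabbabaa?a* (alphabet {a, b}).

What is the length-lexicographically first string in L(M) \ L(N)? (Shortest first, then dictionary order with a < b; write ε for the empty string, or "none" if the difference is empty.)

The empty string ε is accepted by M but not by N.
Since ε is the unique shortest string, it is the required witness.

ε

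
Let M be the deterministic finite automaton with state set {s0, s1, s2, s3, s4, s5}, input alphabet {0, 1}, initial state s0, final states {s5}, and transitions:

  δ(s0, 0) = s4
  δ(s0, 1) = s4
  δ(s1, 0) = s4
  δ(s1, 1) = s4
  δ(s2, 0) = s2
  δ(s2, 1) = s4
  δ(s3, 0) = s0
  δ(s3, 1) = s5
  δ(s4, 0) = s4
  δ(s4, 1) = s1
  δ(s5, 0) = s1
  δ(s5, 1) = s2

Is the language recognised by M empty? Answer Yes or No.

The states reachable from the start state are {s0, s1, s4}.
None of the accepting states {s5} is reachable, so no string is accepted and L(M) = ∅.

Yes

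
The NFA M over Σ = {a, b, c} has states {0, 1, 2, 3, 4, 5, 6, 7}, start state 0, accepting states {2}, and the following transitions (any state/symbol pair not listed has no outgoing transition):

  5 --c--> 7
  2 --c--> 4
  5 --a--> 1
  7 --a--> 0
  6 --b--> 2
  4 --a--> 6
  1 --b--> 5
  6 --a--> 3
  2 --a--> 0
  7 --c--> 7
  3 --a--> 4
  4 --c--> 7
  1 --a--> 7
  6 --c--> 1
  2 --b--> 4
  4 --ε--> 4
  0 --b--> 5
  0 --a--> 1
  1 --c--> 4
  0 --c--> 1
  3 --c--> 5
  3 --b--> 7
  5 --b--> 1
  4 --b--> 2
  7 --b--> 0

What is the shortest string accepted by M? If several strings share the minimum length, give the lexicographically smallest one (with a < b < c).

A breadth-first search from 0 reaches an accepting state first via the path 0 → 1 → 4 → 2 on input acb.
No string of length < 3 is accepted (BFS exhausts all shorter strings without reaching an accepting state), and acb is the lexicographically least accepting string of length 3.

acb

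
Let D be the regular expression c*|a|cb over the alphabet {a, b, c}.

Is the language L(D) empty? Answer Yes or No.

The empty string ε matches the expression, so it belongs to L(D).
Since L(D) contains at least one string, it is not empty.

No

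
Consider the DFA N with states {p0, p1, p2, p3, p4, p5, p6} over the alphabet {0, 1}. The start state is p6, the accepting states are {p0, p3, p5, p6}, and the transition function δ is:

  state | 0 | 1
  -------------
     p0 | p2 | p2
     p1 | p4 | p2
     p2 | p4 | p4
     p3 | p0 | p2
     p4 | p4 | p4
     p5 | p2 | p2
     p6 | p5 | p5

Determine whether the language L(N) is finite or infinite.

The useful states (reachable from p6 and able to reach an accepting state) are {p5, p6}.
Restricted to these states the transition graph has no cycle, so every accepting path has bounded length and L is finite.

finite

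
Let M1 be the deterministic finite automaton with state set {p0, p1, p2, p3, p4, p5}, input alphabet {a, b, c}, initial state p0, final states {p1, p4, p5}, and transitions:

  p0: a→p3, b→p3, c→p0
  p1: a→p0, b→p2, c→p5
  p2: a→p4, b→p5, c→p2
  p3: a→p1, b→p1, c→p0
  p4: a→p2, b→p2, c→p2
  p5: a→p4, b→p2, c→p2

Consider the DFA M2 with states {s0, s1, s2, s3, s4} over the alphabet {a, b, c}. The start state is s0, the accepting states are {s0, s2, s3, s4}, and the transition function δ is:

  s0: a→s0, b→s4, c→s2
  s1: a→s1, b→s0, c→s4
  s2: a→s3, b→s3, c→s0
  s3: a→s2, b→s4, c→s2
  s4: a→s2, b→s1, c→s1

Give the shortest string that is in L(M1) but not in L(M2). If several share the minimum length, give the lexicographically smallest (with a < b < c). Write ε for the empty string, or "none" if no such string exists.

The string bb is accepted by M1 but not by M2.
No shorter string lies in the difference, and bb is the lexicographically first length-2 string in L(M1) \ L(M2).

bb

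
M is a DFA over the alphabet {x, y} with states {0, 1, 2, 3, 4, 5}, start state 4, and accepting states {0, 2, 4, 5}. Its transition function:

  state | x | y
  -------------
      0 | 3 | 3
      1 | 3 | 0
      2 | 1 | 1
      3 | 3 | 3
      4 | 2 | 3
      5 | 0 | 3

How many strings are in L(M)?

4

The useful subgraph on states {0, 1, 2, 4} is acyclic, so L(M) is finite; the longest accepting path visits 4 useful states, giving maximum string length 3.
Counting accepting paths from 4 by length: 1 of length 0, 1 of length 1, 2 of length 3. Total 4.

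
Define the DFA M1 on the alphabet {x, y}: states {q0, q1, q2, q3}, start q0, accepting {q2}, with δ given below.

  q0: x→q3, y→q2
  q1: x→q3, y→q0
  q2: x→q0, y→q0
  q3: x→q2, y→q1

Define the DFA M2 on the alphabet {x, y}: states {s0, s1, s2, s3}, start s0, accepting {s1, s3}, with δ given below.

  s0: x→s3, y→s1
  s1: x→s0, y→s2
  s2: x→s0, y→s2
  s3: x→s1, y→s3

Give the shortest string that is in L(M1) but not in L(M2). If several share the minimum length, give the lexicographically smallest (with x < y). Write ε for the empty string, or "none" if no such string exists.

The string yyy is accepted by M1 but not by M2.
No shorter string lies in the difference, and yyy is the lexicographically first length-3 string in L(M1) \ L(M2).

yyy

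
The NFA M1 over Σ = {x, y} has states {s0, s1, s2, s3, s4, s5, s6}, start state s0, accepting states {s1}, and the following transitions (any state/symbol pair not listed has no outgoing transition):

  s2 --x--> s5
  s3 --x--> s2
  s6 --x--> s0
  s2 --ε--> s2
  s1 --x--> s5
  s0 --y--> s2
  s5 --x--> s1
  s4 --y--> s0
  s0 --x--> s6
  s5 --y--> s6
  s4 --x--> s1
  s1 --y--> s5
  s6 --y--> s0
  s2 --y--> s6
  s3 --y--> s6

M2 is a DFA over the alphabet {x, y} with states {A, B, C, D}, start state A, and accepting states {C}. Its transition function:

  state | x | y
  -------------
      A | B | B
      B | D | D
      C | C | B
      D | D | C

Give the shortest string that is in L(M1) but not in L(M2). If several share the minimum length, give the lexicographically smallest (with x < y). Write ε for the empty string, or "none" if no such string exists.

yxx

The string yxx is accepted by M1 but not by M2.
No shorter string lies in the difference, and yxx is the lexicographically first length-3 string in L(M1) \ L(M2).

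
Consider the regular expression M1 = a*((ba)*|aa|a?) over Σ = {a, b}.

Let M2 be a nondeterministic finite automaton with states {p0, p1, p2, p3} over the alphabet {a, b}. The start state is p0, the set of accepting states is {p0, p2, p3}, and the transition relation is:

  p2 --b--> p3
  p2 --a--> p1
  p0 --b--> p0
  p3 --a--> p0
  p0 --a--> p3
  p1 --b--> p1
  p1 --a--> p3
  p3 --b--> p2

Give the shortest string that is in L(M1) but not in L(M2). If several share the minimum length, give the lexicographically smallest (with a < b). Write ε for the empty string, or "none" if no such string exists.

aba

The string aba is accepted by M1 but not by M2.
No shorter string lies in the difference, and aba is the lexicographically first length-3 string in L(M1) \ L(M2).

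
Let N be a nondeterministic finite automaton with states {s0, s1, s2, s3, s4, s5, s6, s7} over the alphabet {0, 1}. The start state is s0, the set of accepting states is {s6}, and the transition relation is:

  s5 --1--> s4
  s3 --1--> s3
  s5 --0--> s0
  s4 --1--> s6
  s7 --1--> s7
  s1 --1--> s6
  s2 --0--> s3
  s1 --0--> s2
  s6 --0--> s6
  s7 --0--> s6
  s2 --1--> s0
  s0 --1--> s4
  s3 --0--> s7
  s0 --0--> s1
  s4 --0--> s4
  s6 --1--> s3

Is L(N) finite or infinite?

infinite

State s0 is reachable from the start and can reach an accepting state, and it lies on the cycle s0 → s1 → s2 → s0.
Traversing that cycle any number of times yields accepted strings of unbounded length, so the language is infinite.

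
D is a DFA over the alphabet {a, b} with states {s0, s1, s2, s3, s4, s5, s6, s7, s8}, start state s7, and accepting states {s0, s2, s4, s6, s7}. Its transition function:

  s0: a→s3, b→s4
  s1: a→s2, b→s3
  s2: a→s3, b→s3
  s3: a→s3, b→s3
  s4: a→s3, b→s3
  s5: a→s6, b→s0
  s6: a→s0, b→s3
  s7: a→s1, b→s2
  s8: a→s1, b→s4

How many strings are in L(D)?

3

The useful subgraph on states {s1, s2, s7} is acyclic, so L(D) is finite; the longest accepting path visits 3 useful states, giving maximum string length 2.
Counting accepting paths from s7 by length: 1 of length 0, 1 of length 1, 1 of length 2. Total 3.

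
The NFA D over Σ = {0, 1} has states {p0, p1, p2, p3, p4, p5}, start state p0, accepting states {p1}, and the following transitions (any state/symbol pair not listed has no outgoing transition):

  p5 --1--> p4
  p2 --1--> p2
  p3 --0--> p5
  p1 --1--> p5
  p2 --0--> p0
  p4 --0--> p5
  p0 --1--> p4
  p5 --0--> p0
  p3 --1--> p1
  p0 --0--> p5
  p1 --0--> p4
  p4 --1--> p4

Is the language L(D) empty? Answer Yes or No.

Yes

The states reachable from the start state are {p0, p4, p5}.
None of the accepting states {p1} is reachable, so no string is accepted and L(D) = ∅.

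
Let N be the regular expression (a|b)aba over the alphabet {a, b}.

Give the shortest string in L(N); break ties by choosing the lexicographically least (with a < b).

By inspection of the expression, no string of length less than 4 matches, and aaba is the lexicographically first match of length 4.

aaba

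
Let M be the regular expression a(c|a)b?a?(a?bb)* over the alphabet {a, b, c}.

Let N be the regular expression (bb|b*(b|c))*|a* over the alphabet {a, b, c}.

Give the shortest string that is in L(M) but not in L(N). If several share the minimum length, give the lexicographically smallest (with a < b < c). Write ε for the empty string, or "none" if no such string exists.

ac

The string ac is accepted by M but not by N.
No shorter string lies in the difference, and ac is the lexicographically first length-2 string in L(M) \ L(N).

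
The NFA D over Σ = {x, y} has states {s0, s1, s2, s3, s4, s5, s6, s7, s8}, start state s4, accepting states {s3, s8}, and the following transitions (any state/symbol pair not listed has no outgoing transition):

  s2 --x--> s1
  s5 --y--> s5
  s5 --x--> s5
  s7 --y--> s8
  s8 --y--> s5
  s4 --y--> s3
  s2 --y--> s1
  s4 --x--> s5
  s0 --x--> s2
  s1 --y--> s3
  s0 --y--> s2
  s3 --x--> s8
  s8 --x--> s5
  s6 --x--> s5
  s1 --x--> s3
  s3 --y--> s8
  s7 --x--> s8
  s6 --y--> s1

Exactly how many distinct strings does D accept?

3

The useful subgraph on states {s3, s4, s8} is acyclic, so L(D) is finite; the longest accepting path visits 3 useful states, giving maximum string length 2.
Counting accepting paths from s4 by length: 1 of length 1, 2 of length 2. Total 3.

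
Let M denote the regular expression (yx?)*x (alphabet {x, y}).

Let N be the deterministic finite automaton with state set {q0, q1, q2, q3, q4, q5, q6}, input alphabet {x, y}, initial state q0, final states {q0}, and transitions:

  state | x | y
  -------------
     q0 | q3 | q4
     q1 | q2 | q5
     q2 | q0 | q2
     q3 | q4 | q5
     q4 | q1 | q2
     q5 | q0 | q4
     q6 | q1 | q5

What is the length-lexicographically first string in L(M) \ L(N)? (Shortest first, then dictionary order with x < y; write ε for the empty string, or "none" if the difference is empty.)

x

The string x is accepted by M but not by N.
No shorter string lies in the difference, and x is the lexicographically first length-1 string in L(M) \ L(N).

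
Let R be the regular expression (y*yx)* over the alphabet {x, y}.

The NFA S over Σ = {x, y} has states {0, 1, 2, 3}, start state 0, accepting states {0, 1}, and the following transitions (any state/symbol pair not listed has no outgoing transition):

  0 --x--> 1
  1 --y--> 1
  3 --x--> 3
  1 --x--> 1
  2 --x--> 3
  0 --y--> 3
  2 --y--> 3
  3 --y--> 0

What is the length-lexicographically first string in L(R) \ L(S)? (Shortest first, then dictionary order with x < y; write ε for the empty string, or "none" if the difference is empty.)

yx

The string yx is accepted by R but not by S.
No shorter string lies in the difference, and yx is the lexicographically first length-2 string in L(R) \ L(S).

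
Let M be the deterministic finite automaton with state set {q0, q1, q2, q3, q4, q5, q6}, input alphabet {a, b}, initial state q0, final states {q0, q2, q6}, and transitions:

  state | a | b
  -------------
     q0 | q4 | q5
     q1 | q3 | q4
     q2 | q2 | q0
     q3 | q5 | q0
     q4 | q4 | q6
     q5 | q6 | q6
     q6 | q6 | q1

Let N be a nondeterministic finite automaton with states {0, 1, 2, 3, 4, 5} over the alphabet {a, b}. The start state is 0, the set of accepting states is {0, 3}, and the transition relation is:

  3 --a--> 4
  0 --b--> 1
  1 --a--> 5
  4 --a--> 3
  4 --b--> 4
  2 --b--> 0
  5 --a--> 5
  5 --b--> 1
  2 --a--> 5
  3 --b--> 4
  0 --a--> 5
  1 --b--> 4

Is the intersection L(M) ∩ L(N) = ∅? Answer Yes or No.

No

The empty string ε is accepted by both M and N.
Hence L(M) ∩ L(N) ≠ ∅.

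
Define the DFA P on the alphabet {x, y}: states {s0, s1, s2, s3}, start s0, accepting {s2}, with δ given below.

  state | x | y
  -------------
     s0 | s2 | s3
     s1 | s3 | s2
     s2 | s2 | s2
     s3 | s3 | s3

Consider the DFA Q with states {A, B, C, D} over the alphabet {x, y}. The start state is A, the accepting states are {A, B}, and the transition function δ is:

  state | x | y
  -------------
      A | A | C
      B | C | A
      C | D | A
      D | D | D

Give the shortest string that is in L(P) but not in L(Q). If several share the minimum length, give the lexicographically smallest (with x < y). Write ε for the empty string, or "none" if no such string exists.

The string xy is accepted by P but not by Q.
No shorter string lies in the difference, and xy is the lexicographically first length-2 string in L(P) \ L(Q).

xy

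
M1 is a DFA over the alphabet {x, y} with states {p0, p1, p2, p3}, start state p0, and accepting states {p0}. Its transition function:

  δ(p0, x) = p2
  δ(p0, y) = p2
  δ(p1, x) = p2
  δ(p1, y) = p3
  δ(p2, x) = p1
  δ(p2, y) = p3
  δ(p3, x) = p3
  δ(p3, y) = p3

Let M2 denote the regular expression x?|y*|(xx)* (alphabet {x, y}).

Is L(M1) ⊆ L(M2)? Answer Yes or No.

Yes

Converting the expression M2 to a DFA (subset construction, then merging equivalent states) gives the minimal DFA with states {r0, r1, r2, r3, r4, r5}, start state r0, accepting states {r0, r1, r2, r3} and transitions r0: x→r1, y→r2; r1: x→r3, y→r4; r2: x→r4, y→r2; r3: x→r5, y→r4; r4: x→r4, y→r4; r5: x→r3, y→r4.
Exploring the product automaton M1 × M2 from the start pair (p0, r0), following both machines on each input symbol, reaches 9 state pairs: (p0, r0), (p2, r1), (p2, r2), (p1, r3), (p3, r4), (p1, r4), (p3, r2), (p2, r5), (p2, r4).
M1 accepts in {p0} and M2 accepts in {r0, r1, r2, r3}. The reachable pairs whose M1-component is accepting are (p0, r0); in each of them the M2-component is accepting too, so the product for L(M1) \ L(M2) (M1-component accepting, M2-component rejecting) has no reachable accepting pair and the difference is empty.
Hence every string in L(M1) is also in L(M2).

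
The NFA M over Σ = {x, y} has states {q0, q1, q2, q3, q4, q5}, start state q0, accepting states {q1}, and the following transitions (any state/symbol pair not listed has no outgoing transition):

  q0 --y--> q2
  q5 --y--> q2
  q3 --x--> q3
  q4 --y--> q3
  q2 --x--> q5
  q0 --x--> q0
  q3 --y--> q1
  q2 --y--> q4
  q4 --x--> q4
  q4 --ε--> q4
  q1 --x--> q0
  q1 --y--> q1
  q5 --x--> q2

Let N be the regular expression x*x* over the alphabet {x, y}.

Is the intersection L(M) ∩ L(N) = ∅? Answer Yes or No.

Converting the expression N to a DFA (subset construction, then merging equivalent states) gives the minimal DFA with states {n0, n1}, start state n0, accepting states {n0} and transitions n0: x→n0, y→n1; n1: x→n1, y→n1.
Exploring the product automaton M × N from the start pair (q0, n0), following both machines on each input symbol, reaches 7 state pairs: (q0, n0), (q2, n1), (q5, n1), (q4, n1), (q3, n1), (q1, n1), (q0, n1).
M accepts in {q1} and N accepts in {n0}; no reachable pair has both components accepting, so no string drives both machines to acceptance simultaneously and L(M) ∩ L(N) = ∅.
So no string is accepted by both, and the intersection is empty.

Yes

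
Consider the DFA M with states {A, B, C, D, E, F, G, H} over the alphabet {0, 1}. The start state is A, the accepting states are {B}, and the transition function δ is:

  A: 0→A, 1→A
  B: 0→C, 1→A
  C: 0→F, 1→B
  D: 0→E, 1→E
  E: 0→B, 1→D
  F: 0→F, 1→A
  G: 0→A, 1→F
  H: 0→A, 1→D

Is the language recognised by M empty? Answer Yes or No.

Yes

The states reachable from the start state are {A}.
None of the accepting states {B} is reachable, so no string is accepted and L(M) = ∅.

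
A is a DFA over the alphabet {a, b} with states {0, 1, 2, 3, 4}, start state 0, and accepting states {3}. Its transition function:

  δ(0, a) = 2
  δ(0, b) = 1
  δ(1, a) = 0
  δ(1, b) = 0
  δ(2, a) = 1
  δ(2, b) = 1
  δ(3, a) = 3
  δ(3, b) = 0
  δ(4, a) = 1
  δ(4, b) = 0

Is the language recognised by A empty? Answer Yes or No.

The states reachable from the start state are {0, 1, 2}.
None of the accepting states {3} is reachable, so no string is accepted and L(A) = ∅.

Yes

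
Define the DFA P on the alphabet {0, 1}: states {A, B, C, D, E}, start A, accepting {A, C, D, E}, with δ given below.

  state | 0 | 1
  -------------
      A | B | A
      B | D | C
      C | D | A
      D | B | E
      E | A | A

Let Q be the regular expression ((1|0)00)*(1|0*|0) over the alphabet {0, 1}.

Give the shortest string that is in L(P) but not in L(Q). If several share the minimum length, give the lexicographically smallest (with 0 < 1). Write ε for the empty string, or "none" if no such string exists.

The string 01 is accepted by P but not by Q.
No shorter string lies in the difference, and 01 is the lexicographically first length-2 string in L(P) \ L(Q).

01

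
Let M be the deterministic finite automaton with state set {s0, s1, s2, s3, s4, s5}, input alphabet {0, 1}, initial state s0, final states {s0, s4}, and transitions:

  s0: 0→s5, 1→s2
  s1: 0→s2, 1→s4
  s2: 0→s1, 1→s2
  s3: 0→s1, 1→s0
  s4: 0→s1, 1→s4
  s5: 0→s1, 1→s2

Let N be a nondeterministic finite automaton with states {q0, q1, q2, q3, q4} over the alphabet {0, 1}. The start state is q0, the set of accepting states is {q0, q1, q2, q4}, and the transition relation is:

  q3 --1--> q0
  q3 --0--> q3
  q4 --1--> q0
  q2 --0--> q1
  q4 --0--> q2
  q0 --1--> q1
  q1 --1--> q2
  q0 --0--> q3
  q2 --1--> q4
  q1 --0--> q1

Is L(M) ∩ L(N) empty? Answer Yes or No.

The empty string ε is accepted by both M and N.
Hence L(M) ∩ L(N) ≠ ∅.

No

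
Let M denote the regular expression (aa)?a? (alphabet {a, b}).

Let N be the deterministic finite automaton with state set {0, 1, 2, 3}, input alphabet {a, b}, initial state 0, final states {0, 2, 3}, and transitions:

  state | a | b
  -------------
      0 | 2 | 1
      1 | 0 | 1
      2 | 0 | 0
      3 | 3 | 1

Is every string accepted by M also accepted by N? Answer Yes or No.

Yes

Converting the expression M to a DFA (subset construction, then merging equivalent states) gives the minimal DFA with states {m0, m1, m2, m3, m4}, start state m0, accepting states {m0, m1, m3, m4} and transitions m0: a→m1, b→m2; m1: a→m3, b→m2; m2: a→m2, b→m2; m3: a→m4, b→m2; m4: a→m2, b→m2.
Exploring the product automaton M × N from the start pair (m0, 0), following both machines on each input symbol, reaches 7 state pairs: (m0, 0), (m1, 2), (m2, 1), (m3, 0), (m2, 0), (m4, 2), (m2, 2).
M accepts in {m0, m1, m3, m4} and N accepts in {0, 2, 3}. The reachable pairs whose M-component is accepting are (m0, 0), (m1, 2), (m3, 0), (m4, 2); in each of them the N-component is accepting too, so the product for L(M) \ L(N) (M-component accepting, N-component rejecting) has no reachable accepting pair and the difference is empty.
Hence every string in L(M) is also in L(N).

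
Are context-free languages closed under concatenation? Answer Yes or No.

Yes

Take grammars for L₁ and L₂ with disjoint nonterminals and start symbols S₁, S₂; adding a new start symbol with S → S₁S₂ gives a context-free grammar for L₁L₂.
So the context-free languages are closed under concatenation.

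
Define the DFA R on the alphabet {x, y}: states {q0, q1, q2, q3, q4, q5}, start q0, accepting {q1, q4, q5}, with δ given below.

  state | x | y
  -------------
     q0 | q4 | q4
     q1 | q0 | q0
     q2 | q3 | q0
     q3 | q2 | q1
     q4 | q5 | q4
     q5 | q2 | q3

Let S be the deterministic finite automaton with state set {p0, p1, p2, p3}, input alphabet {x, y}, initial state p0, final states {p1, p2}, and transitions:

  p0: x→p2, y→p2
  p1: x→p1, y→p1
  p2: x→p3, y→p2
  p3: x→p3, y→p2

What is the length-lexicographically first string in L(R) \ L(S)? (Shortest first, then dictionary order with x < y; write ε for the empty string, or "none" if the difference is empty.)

xx

The string xx is accepted by R but not by S.
No shorter string lies in the difference, and xx is the lexicographically first length-2 string in L(R) \ L(S).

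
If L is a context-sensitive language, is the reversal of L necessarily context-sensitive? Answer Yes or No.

Yes

Reversing both sides of every production of a noncontracting (context-sensitive) grammar gives another noncontracting grammar, and it generates Lᴿ; equivalently an LBA can reverse its tape in place and then run the machine for L.
So the context-sensitive languages are closed under reversal.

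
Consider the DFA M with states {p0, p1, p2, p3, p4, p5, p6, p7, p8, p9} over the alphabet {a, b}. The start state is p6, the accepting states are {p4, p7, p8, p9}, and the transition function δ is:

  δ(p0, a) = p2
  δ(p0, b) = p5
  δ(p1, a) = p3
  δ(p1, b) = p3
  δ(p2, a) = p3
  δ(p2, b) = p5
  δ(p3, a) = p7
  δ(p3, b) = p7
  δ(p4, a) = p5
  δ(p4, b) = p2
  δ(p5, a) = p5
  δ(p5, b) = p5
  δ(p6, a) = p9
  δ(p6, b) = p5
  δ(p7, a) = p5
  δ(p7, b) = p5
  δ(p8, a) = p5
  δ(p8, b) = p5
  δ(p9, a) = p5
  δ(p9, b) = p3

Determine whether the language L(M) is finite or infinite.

The useful states (reachable from p6 and able to reach an accepting state) are {p3, p6, p7, p9}.
Restricted to these states the transition graph has no cycle, so every accepting path has bounded length and L is finite.

finite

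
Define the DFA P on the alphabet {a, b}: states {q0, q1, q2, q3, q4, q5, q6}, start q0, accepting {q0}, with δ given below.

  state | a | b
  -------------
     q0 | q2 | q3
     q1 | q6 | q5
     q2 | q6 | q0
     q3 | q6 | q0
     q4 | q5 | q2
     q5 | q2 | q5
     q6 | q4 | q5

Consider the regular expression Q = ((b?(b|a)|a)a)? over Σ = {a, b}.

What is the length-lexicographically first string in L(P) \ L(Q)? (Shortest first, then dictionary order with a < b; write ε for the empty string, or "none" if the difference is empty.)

The string ab is accepted by P but not by Q.
No shorter string lies in the difference, and ab is the lexicographically first length-2 string in L(P) \ L(Q).

ab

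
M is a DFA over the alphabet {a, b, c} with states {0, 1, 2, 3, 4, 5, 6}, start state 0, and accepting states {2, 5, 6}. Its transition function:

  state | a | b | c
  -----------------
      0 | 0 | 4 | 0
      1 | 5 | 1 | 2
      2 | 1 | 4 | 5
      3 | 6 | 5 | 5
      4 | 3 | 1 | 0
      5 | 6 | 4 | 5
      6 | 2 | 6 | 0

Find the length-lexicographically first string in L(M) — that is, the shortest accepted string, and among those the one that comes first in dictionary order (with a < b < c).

A breadth-first search from 0 reaches an accepting state first via the path 0 → 4 → 3 → 6 on input baa.
No string of length < 3 is accepted (BFS exhausts all shorter strings without reaching an accepting state), and baa is the lexicographically least accepting string of length 3.

baa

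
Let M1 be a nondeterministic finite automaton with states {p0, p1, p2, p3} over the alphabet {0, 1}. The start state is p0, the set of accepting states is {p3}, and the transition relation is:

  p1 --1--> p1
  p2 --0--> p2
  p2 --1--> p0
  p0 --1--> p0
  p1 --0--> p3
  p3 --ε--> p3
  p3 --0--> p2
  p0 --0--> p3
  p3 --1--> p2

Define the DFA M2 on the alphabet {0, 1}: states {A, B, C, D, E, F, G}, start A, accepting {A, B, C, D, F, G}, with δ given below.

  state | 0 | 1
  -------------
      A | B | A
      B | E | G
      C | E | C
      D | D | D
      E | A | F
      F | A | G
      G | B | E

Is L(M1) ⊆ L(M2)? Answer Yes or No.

Exploring the product automaton M1 × M2 from the start pair (p0, A), following both machines on each input symbol, reaches 10 state pairs: (p0, A), (p3, B), (p2, E), (p2, G), (p2, A), (p0, F), (p2, B), (p0, E), (p3, A), (p0, G).
M1 accepts in {p3} and M2 accepts in {A, B, C, D, F, G}. The reachable pairs whose M1-component is accepting are (p3, B), (p3, A); in each of them the M2-component is accepting too, so the product for L(M1) \ L(M2) (M1-component accepting, M2-component rejecting) has no reachable accepting pair and the difference is empty.
Hence every string in L(M1) is also in L(M2).

Yes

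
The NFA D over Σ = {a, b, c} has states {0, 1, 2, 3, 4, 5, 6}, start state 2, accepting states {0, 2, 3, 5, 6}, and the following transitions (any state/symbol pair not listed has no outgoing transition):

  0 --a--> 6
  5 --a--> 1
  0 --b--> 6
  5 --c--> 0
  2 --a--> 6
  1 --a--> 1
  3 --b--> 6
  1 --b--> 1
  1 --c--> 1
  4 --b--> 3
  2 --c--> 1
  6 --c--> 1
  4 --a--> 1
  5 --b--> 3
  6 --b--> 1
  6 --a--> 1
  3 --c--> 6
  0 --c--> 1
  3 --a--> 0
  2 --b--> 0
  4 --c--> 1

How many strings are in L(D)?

5

The useful subgraph on states {0, 2, 6} is acyclic, so L(D) is finite; the longest accepting path visits 3 useful states, giving maximum string length 2.
Counting accepting paths from 2 by length: 1 of length 0, 2 of length 1, 2 of length 2. Total 5.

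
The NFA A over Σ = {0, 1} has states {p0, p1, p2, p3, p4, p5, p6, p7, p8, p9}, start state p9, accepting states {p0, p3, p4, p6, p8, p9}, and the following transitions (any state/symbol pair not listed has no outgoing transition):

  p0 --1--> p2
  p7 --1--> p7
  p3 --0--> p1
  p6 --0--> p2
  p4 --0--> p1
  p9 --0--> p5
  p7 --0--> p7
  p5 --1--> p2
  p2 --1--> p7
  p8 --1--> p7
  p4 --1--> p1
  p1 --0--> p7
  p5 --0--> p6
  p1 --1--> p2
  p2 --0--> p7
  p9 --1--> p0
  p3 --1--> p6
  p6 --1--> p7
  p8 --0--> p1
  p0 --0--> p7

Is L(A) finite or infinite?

The useful states (reachable from p9 and able to reach an accepting state) are {p0, p5, p6, p9}.
Restricted to these states the transition graph has no cycle, so every accepting path has bounded length and L is finite.

finite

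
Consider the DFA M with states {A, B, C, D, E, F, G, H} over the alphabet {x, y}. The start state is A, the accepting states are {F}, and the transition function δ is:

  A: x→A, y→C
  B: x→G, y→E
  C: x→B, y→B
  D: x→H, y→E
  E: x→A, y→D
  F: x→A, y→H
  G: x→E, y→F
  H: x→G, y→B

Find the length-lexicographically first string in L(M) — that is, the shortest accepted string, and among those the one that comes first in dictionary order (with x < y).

A breadth-first search from A reaches an accepting state first via the path A → C → B → G → F on input yxxy.
No string of length < 4 is accepted (BFS exhausts all shorter strings without reaching an accepting state), and yxxy is the lexicographically least accepting string of length 4.

yxxy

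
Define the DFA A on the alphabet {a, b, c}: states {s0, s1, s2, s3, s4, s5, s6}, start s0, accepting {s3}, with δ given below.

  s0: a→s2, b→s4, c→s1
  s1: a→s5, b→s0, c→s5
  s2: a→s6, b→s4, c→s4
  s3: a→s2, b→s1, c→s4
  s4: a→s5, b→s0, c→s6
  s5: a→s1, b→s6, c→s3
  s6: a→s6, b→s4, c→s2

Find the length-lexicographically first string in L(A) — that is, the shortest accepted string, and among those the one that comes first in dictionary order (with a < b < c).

A breadth-first search from s0 reaches an accepting state first via the path s0 → s4 → s5 → s3 on input bac.
No string of length < 3 is accepted (BFS exhausts all shorter strings without reaching an accepting state), and bac is the lexicographically least accepting string of length 3.

bac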